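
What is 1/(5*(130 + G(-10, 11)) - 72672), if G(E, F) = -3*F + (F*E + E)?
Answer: -1/72787 ≈ -1.3739e-5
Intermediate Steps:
G(E, F) = E - 3*F + E*F (G(E, F) = -3*F + (E*F + E) = -3*F + (E + E*F) = E - 3*F + E*F)
1/(5*(130 + G(-10, 11)) - 72672) = 1/(5*(130 + (-10 - 3*11 - 10*11)) - 72672) = 1/(5*(130 + (-10 - 33 - 110)) - 72672) = 1/(5*(130 - 153) - 72672) = 1/(5*(-23) - 72672) = 1/(-115 - 72672) = 1/(-72787) = -1/72787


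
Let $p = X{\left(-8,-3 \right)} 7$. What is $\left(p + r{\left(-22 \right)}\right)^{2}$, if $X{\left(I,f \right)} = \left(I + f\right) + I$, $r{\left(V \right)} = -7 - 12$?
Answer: $23104$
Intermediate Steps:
$r{\left(V \right)} = -19$ ($r{\left(V \right)} = -7 - 12 = -19$)
$X{\left(I,f \right)} = f + 2 I$
$p = -133$ ($p = \left(-3 + 2 \left(-8\right)\right) 7 = \left(-3 - 16\right) 7 = \left(-19\right) 7 = -133$)
$\left(p + r{\left(-22 \right)}\right)^{2} = \left(-133 - 19\right)^{2} = \left(-152\right)^{2} = 23104$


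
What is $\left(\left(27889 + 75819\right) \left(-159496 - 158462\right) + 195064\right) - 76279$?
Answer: $-32974669479$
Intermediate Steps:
$\left(\left(27889 + 75819\right) \left(-159496 - 158462\right) + 195064\right) - 76279 = \left(103708 \left(-317958\right) + 195064\right) - 76279 = \left(-32974788264 + 195064\right) - 76279 = -32974593200 - 76279 = -32974669479$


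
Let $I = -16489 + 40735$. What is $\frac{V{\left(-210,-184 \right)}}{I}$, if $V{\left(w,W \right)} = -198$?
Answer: $- \frac{11}{1347} \approx -0.0081663$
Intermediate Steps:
$I = 24246$
$\frac{V{\left(-210,-184 \right)}}{I} = - \frac{198}{24246} = \left(-198\right) \frac{1}{24246} = - \frac{11}{1347}$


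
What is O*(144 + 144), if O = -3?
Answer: -864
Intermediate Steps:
O*(144 + 144) = -3*(144 + 144) = -3*288 = -864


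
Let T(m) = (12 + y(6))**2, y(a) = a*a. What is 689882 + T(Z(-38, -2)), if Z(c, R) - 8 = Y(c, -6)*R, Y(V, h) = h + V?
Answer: 692186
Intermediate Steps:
y(a) = a**2
Y(V, h) = V + h
Z(c, R) = 8 + R*(-6 + c) (Z(c, R) = 8 + (c - 6)*R = 8 + (-6 + c)*R = 8 + R*(-6 + c))
T(m) = 2304 (T(m) = (12 + 6**2)**2 = (12 + 36)**2 = 48**2 = 2304)
689882 + T(Z(-38, -2)) = 689882 + 2304 = 692186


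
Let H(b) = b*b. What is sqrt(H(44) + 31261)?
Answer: sqrt(33197) ≈ 182.20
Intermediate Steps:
H(b) = b**2
sqrt(H(44) + 31261) = sqrt(44**2 + 31261) = sqrt(1936 + 31261) = sqrt(33197)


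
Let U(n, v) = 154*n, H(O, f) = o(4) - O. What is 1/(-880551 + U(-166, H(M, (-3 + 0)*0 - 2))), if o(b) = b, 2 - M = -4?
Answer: -1/906115 ≈ -1.1036e-6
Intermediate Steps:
M = 6 (M = 2 - 1*(-4) = 2 + 4 = 6)
H(O, f) = 4 - O
1/(-880551 + U(-166, H(M, (-3 + 0)*0 - 2))) = 1/(-880551 + 154*(-166)) = 1/(-880551 - 25564) = 1/(-906115) = -1/906115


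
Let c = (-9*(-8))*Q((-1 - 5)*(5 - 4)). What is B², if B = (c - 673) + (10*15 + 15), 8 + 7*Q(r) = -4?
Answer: 19536400/49 ≈ 3.9870e+5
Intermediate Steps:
Q(r) = -12/7 (Q(r) = -8/7 + (⅐)*(-4) = -8/7 - 4/7 = -12/7)
c = -864/7 (c = -9*(-8)*(-12/7) = 72*(-12/7) = -864/7 ≈ -123.43)
B = -4420/7 (B = (-864/7 - 673) + (10*15 + 15) = -5575/7 + (150 + 15) = -5575/7 + 165 = -4420/7 ≈ -631.43)
B² = (-4420/7)² = 19536400/49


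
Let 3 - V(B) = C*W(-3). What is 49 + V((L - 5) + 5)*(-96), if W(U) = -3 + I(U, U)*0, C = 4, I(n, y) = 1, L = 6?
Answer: -1391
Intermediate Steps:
W(U) = -3 (W(U) = -3 + 1*0 = -3 + 0 = -3)
V(B) = 15 (V(B) = 3 - 4*(-3) = 3 - 1*(-12) = 3 + 12 = 15)
49 + V((L - 5) + 5)*(-96) = 49 + 15*(-96) = 49 - 1440 = -1391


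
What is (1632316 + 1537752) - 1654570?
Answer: 1515498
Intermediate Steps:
(1632316 + 1537752) - 1654570 = 3170068 - 1654570 = 1515498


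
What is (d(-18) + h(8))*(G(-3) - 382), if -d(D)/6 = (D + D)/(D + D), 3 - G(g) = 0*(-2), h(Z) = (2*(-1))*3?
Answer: 4548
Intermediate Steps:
h(Z) = -6 (h(Z) = -2*3 = -6)
G(g) = 3 (G(g) = 3 - 0*(-2) = 3 - 1*0 = 3 + 0 = 3)
d(D) = -6 (d(D) = -6*(D + D)/(D + D) = -6*2*D/(2*D) = -6*2*D*1/(2*D) = -6*1 = -6)
(d(-18) + h(8))*(G(-3) - 382) = (-6 - 6)*(3 - 382) = -12*(-379) = 4548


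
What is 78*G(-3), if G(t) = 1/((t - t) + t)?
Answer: -26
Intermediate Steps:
G(t) = 1/t (G(t) = 1/(0 + t) = 1/t)
78*G(-3) = 78/(-3) = 78*(-⅓) = -26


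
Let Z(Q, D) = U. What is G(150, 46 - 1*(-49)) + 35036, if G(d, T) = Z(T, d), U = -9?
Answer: 35027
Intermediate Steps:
Z(Q, D) = -9
G(d, T) = -9
G(150, 46 - 1*(-49)) + 35036 = -9 + 35036 = 35027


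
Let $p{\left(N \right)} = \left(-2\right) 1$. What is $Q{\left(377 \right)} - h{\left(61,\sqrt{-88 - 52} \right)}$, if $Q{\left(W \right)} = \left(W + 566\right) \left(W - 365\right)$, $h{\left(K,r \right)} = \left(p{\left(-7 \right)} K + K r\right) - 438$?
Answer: $11876 - 122 i \sqrt{35} \approx 11876.0 - 721.76 i$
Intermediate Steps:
$p{\left(N \right)} = -2$
$h{\left(K,r \right)} = -438 - 2 K + K r$ ($h{\left(K,r \right)} = \left(- 2 K + K r\right) - 438 = -438 - 2 K + K r$)
$Q{\left(W \right)} = \left(-365 + W\right) \left(566 + W\right)$ ($Q{\left(W \right)} = \left(566 + W\right) \left(-365 + W\right) = \left(-365 + W\right) \left(566 + W\right)$)
$Q{\left(377 \right)} - h{\left(61,\sqrt{-88 - 52} \right)} = \left(-206590 + 377^{2} + 201 \cdot 377\right) - \left(-438 - 122 + 61 \sqrt{-88 - 52}\right) = \left(-206590 + 142129 + 75777\right) - \left(-438 - 122 + 61 \sqrt{-140}\right) = 11316 - \left(-438 - 122 + 61 \cdot 2 i \sqrt{35}\right) = 11316 - \left(-438 - 122 + 122 i \sqrt{35}\right) = 11316 - \left(-560 + 122 i \sqrt{35}\right) = 11316 + \left(560 - 122 i \sqrt{35}\right) = 11876 - 122 i \sqrt{35}$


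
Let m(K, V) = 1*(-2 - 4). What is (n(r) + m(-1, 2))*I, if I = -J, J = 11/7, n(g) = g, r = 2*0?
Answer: 66/7 ≈ 9.4286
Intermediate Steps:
r = 0
J = 11/7 (J = 11*(1/7) = 11/7 ≈ 1.5714)
m(K, V) = -6 (m(K, V) = 1*(-6) = -6)
I = -11/7 (I = -1*11/7 = -11/7 ≈ -1.5714)
(n(r) + m(-1, 2))*I = (0 - 6)*(-11/7) = -6*(-11/7) = 66/7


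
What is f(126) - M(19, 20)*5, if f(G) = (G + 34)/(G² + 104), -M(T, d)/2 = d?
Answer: 159808/799 ≈ 200.01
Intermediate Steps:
M(T, d) = -2*d
f(G) = (34 + G)/(104 + G²)
f(126) - M(19, 20)*5 = (34 + 126)/(104 + 126²) - (-2*20)*5 = 160/(104 + 15876) - (-40)*5 = 160/15980 - 1*(-200) = (1/15980)*160 + 200 = 8/799 + 200 = 159808/799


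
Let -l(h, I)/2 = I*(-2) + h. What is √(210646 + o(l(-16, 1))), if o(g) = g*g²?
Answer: √257302 ≈ 507.25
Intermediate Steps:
l(h, I) = -2*h + 4*I (l(h, I) = -2*(I*(-2) + h) = -2*(-2*I + h) = -2*(h - 2*I) = -2*h + 4*I)
o(g) = g³
√(210646 + o(l(-16, 1))) = √(210646 + (-2*(-16) + 4*1)³) = √(210646 + (32 + 4)³) = √(210646 + 36³) = √(210646 + 46656) = √257302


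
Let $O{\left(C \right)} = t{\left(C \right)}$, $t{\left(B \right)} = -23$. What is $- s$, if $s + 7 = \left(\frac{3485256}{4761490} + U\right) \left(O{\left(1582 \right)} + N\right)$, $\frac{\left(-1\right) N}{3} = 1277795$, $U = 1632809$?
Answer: $\frac{14901620739129030079}{2380745} \approx 6.2592 \cdot 10^{12}$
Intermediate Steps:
$N = -3833385$ ($N = \left(-3\right) 1277795 = -3833385$)
$O{\left(C \right)} = -23$
$s = - \frac{14901620739129030079}{2380745}$ ($s = -7 + \left(\frac{3485256}{4761490} + 1632809\right) \left(-23 - 3833385\right) = -7 + \left(3485256 \cdot \frac{1}{4761490} + 1632809\right) \left(-3833408\right) = -7 + \left(\frac{1742628}{2380745} + 1632809\right) \left(-3833408\right) = -7 + \frac{3887303605333}{2380745} \left(-3833408\right) = -7 - \frac{14901620739112364864}{2380745} = - \frac{14901620739129030079}{2380745} \approx -6.2592 \cdot 10^{12}$)
$- s = \left(-1\right) \left(- \frac{14901620739129030079}{2380745}\right) = \frac{14901620739129030079}{2380745}$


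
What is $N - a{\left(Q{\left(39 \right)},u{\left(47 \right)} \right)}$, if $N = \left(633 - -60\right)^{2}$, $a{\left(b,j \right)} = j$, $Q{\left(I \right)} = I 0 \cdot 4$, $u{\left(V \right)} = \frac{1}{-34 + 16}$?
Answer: $\frac{8644483}{18} \approx 4.8025 \cdot 10^{5}$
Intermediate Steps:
$u{\left(V \right)} = - \frac{1}{18}$ ($u{\left(V \right)} = \frac{1}{-18} = - \frac{1}{18}$)
$Q{\left(I \right)} = 0$ ($Q{\left(I \right)} = 0 \cdot 4 = 0$)
$N = 480249$ ($N = \left(633 + \left(-6 + 66\right)\right)^{2} = \left(633 + 60\right)^{2} = 693^{2} = 480249$)
$N - a{\left(Q{\left(39 \right)},u{\left(47 \right)} \right)} = 480249 - - \frac{1}{18} = 480249 + \frac{1}{18} = \frac{8644483}{18}$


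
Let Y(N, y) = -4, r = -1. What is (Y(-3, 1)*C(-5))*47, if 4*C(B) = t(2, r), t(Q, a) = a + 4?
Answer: -141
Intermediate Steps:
t(Q, a) = 4 + a
C(B) = 3/4 (C(B) = (4 - 1)/4 = (1/4)*3 = 3/4)
(Y(-3, 1)*C(-5))*47 = -4*3/4*47 = -3*47 = -141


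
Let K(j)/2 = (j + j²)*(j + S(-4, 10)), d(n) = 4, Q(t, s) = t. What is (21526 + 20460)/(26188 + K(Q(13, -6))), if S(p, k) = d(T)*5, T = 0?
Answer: 20993/19100 ≈ 1.0991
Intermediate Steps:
S(p, k) = 20 (S(p, k) = 4*5 = 20)
K(j) = 2*(20 + j)*(j + j²) (K(j) = 2*((j + j²)*(j + 20)) = 2*((j + j²)*(20 + j)) = 2*((20 + j)*(j + j²)) = 2*(20 + j)*(j + j²))
(21526 + 20460)/(26188 + K(Q(13, -6))) = (21526 + 20460)/(26188 + 2*13*(20 + 13² + 21*13)) = 41986/(26188 + 2*13*(20 + 169 + 273)) = 41986/(26188 + 2*13*462) = 41986/(26188 + 12012) = 41986/38200 = 41986*(1/38200) = 20993/19100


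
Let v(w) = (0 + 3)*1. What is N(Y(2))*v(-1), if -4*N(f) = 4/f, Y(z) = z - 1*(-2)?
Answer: -¾ ≈ -0.75000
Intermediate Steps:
Y(z) = 2 + z (Y(z) = z + 2 = 2 + z)
v(w) = 3 (v(w) = 3*1 = 3)
N(f) = -1/f
N(Y(2))*v(-1) = -1/(2 + 2)*3 = -1/4*3 = -1*¼*3 = -¼*3 = -¾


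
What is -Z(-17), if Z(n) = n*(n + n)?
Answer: -578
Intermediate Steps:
Z(n) = 2*n**2 (Z(n) = n*(2*n) = 2*n**2)
-Z(-17) = -2*(-17)**2 = -2*289 = -1*578 = -578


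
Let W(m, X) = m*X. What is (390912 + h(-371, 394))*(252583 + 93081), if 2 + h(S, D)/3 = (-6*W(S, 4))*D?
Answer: 3773072578176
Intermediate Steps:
W(m, X) = X*m
h(S, D) = -6 - 72*D*S (h(S, D) = -6 + 3*((-24*S)*D) = -6 + 3*(-24*D*S) = -6 - 72*D*S)
(390912 + h(-371, 394))*(252583 + 93081) = (390912 + (-6 - 72*394*(-371)))*(252583 + 93081) = (390912 + (-6 + 10524528))*345664 = (390912 + 10524522)*345664 = 10915434*345664 = 3773072578176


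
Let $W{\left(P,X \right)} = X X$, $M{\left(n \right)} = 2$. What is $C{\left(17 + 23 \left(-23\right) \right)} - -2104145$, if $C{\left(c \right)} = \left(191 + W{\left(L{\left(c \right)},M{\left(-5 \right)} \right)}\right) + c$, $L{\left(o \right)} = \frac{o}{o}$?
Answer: $2103828$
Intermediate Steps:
$L{\left(o \right)} = 1$
$W{\left(P,X \right)} = X^{2}$
$C{\left(c \right)} = 195 + c$ ($C{\left(c \right)} = \left(191 + 2^{2}\right) + c = \left(191 + 4\right) + c = 195 + c$)
$C{\left(17 + 23 \left(-23\right) \right)} - -2104145 = \left(195 + \left(17 + 23 \left(-23\right)\right)\right) - -2104145 = \left(195 + \left(17 - 529\right)\right) + 2104145 = \left(195 - 512\right) + 2104145 = -317 + 2104145 = 2103828$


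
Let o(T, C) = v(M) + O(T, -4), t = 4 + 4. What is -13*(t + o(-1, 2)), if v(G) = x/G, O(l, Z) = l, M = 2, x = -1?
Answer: -169/2 ≈ -84.500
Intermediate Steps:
t = 8
v(G) = -1/G
o(T, C) = -½ + T (o(T, C) = -1/2 + T = -1*½ + T = -½ + T)
-13*(t + o(-1, 2)) = -13*(8 + (-½ - 1)) = -13*(8 - 3/2) = -13*13/2 = -169/2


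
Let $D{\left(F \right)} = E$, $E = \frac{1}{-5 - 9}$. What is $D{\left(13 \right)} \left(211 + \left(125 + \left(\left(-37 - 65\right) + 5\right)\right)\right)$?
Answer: $- \frac{239}{14} \approx -17.071$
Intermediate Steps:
$E = - \frac{1}{14}$ ($E = \frac{1}{-14} = - \frac{1}{14} \approx -0.071429$)
$D{\left(F \right)} = - \frac{1}{14}$
$D{\left(13 \right)} \left(211 + \left(125 + \left(\left(-37 - 65\right) + 5\right)\right)\right) = - \frac{211 + \left(125 + \left(\left(-37 - 65\right) + 5\right)\right)}{14} = - \frac{211 + \left(125 + \left(-102 + 5\right)\right)}{14} = - \frac{211 + \left(125 - 97\right)}{14} = - \frac{211 + 28}{14} = \left(- \frac{1}{14}\right) 239 = - \frac{239}{14}$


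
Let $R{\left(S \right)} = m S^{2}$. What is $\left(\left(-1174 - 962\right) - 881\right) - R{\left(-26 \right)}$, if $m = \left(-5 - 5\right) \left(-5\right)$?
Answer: $-36817$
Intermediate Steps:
$m = 50$ ($m = \left(-10\right) \left(-5\right) = 50$)
$R{\left(S \right)} = 50 S^{2}$
$\left(\left(-1174 - 962\right) - 881\right) - R{\left(-26 \right)} = \left(\left(-1174 - 962\right) - 881\right) - 50 \left(-26\right)^{2} = \left(-2136 - 881\right) - 50 \cdot 676 = -3017 - 33800 = -36817$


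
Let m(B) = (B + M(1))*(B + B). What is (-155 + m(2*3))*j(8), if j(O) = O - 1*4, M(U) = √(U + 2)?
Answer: -332 + 48*√3 ≈ -248.86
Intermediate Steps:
M(U) = √(2 + U)
j(O) = -4 + O (j(O) = O - 4 = -4 + O)
m(B) = 2*B*(B + √3) (m(B) = (B + √(2 + 1))*(B + B) = (B + √3)*(2*B) = 2*B*(B + √3))
(-155 + m(2*3))*j(8) = (-155 + 2*(2*3)*(2*3 + √3))*(-4 + 8) = (-155 + 2*6*(6 + √3))*4 = (-155 + (72 + 12*√3))*4 = (-83 + 12*√3)*4 = -332 + 48*√3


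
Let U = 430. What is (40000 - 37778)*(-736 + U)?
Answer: -679932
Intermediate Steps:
(40000 - 37778)*(-736 + U) = (40000 - 37778)*(-736 + 430) = 2222*(-306) = -679932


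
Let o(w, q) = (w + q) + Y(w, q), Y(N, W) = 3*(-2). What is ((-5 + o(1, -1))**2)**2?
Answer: 14641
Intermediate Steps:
Y(N, W) = -6
o(w, q) = -6 + q + w (o(w, q) = (w + q) - 6 = (q + w) - 6 = -6 + q + w)
((-5 + o(1, -1))**2)**2 = ((-5 + (-6 - 1 + 1))**2)**2 = ((-5 - 6)**2)**2 = ((-11)**2)**2 = 121**2 = 14641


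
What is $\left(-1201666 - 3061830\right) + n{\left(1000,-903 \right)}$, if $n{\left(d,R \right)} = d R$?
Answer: $-5166496$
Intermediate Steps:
$n{\left(d,R \right)} = R d$
$\left(-1201666 - 3061830\right) + n{\left(1000,-903 \right)} = \left(-1201666 - 3061830\right) - 903000 = -4263496 - 903000 = -5166496$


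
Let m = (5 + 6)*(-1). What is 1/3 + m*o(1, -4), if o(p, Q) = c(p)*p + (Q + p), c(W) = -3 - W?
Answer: 232/3 ≈ 77.333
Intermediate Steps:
m = -11 (m = 11*(-1) = -11)
o(p, Q) = Q + p + p*(-3 - p) (o(p, Q) = (-3 - p)*p + (Q + p) = p*(-3 - p) + (Q + p) = Q + p + p*(-3 - p))
1/3 + m*o(1, -4) = 1/3 - 11*(-4 + 1 - 1*1*(3 + 1)) = ⅓ - 11*(-4 + 1 - 1*1*4) = ⅓ - 11*(-4 + 1 - 4) = ⅓ - 11*(-7) = ⅓ + 77 = 232/3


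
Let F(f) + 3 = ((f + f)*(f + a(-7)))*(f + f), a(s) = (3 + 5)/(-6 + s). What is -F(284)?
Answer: -1188546777/13 ≈ -9.1427e+7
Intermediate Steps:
a(s) = 8/(-6 + s)
F(f) = -3 + 4*f²*(-8/13 + f) (F(f) = -3 + ((f + f)*(f + 8/(-6 - 7)))*(f + f) = -3 + ((2*f)*(f + 8/(-13)))*(2*f) = -3 + ((2*f)*(f + 8*(-1/13)))*(2*f) = -3 + ((2*f)*(f - 8/13))*(2*f) = -3 + ((2*f)*(-8/13 + f))*(2*f) = -3 + (2*f*(-8/13 + f))*(2*f) = -3 + 4*f²*(-8/13 + f))
-F(284) = -(-3 + 4*284³ - 32/13*284²) = -(-3 + 4*22906304 - 32/13*80656) = -(-3 + 91625216 - 2580992/13) = -1*1188546777/13 = -1188546777/13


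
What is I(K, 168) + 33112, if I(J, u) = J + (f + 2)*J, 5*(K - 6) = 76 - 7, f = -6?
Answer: 165263/5 ≈ 33053.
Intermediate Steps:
K = 99/5 (K = 6 + (76 - 7)/5 = 6 + (⅕)*69 = 6 + 69/5 = 99/5 ≈ 19.800)
I(J, u) = -3*J (I(J, u) = J + (-6 + 2)*J = J - 4*J = -3*J)
I(K, 168) + 33112 = -3*99/5 + 33112 = -297/5 + 33112 = 165263/5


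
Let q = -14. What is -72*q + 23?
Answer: 1031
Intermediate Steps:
-72*q + 23 = -72*(-14) + 23 = 1008 + 23 = 1031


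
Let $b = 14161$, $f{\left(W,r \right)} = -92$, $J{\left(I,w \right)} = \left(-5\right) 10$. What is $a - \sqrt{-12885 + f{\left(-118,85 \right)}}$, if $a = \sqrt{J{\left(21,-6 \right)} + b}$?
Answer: $\sqrt{14111} - i \sqrt{12977} \approx 118.79 - 113.92 i$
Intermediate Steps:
$J{\left(I,w \right)} = -50$
$a = \sqrt{14111}$ ($a = \sqrt{-50 + 14161} = \sqrt{14111} \approx 118.79$)
$a - \sqrt{-12885 + f{\left(-118,85 \right)}} = \sqrt{14111} - \sqrt{-12885 - 92} = \sqrt{14111} - \sqrt{-12977} = \sqrt{14111} - i \sqrt{12977}$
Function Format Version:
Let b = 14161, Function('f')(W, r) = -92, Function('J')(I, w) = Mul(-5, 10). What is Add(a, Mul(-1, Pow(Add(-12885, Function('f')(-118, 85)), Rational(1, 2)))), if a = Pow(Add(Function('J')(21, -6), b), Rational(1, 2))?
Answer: Add(Pow(14111, Rational(1, 2)), Mul(-1, I, Pow(12977, Rational(1, 2)))) ≈ Add(118.79, Mul(-113.92, I))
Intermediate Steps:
Function('J')(I, w) = -50
a = Pow(14111, Rational(1, 2)) (a = Pow(Add(-50, 14161), Rational(1, 2)) = Pow(14111, Rational(1, 2)) ≈ 118.79)
Add(a, Mul(-1, Pow(Add(-12885, Function('f')(-118, 85)), Rational(1, 2)))) = Add(Pow(14111, Rational(1, 2)), Mul(-1, Pow(Add(-12885, -92), Rational(1, 2)))) = Add(Pow(14111, Rational(1, 2)), Mul(-1, Pow(-12977, Rational(1, 2)))) = Add(Pow(14111, Rational(1, 2)), Mul(-1, Mul(I, Pow(12977, Rational(1, 2))))) = Add(Pow(14111, Rational(1, 2)), Mul(-1, I, Pow(12977, Rational(1, 2))))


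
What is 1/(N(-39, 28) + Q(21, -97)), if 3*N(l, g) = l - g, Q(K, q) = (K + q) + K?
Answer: -3/232 ≈ -0.012931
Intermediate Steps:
Q(K, q) = q + 2*K
N(l, g) = -g/3 + l/3 (N(l, g) = (l - g)/3 = -g/3 + l/3)
1/(N(-39, 28) + Q(21, -97)) = 1/((-⅓*28 + (⅓)*(-39)) + (-97 + 2*21)) = 1/((-28/3 - 13) + (-97 + 42)) = 1/(-67/3 - 55) = 1/(-232/3) = -3/232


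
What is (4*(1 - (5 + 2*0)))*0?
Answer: 0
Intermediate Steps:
(4*(1 - (5 + 2*0)))*0 = (4*(1 - (5 + 0)))*0 = (4*(1 - 1*5))*0 = (4*(1 - 5))*0 = (4*(-4))*0 = -16*0 = 0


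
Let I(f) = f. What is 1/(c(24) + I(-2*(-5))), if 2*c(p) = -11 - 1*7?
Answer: 1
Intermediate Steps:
c(p) = -9 (c(p) = (-11 - 1*7)/2 = (-11 - 7)/2 = (1/2)*(-18) = -9)
1/(c(24) + I(-2*(-5))) = 1/(-9 - 2*(-5)) = 1/(-9 + 10) = 1/1 = 1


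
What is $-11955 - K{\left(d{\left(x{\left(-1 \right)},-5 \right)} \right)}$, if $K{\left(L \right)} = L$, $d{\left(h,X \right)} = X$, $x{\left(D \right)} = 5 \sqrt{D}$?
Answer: $-11950$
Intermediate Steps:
$-11955 - K{\left(d{\left(x{\left(-1 \right)},-5 \right)} \right)} = -11955 - -5 = -11955 + 5 = -11950$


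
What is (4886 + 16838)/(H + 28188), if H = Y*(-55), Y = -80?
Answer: 5431/8147 ≈ 0.66663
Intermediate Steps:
H = 4400 (H = -80*(-55) = 4400)
(4886 + 16838)/(H + 28188) = (4886 + 16838)/(4400 + 28188) = 21724/32588 = 21724*(1/32588) = 5431/8147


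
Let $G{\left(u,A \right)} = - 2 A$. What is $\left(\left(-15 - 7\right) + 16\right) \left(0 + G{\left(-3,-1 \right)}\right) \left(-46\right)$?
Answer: $552$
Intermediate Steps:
$\left(\left(-15 - 7\right) + 16\right) \left(0 + G{\left(-3,-1 \right)}\right) \left(-46\right) = \left(\left(-15 - 7\right) + 16\right) \left(0 - -2\right) \left(-46\right) = \left(-22 + 16\right) \left(0 + 2\right) \left(-46\right) = \left(-6\right) 2 \left(-46\right) = \left(-12\right) \left(-46\right) = 552$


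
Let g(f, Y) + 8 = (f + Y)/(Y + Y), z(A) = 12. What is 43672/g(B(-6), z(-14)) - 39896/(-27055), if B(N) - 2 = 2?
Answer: -1771880084/297605 ≈ -5953.8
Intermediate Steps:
B(N) = 4 (B(N) = 2 + 2 = 4)
g(f, Y) = -8 + (Y + f)/(2*Y) (g(f, Y) = -8 + (f + Y)/(Y + Y) = -8 + (Y + f)/((2*Y)) = -8 + (Y + f)*(1/(2*Y)) = -8 + (Y + f)/(2*Y))
43672/g(B(-6), z(-14)) - 39896/(-27055) = 43672/(((1/2)*(4 - 15*12)/12)) - 39896/(-27055) = 43672/(((1/2)*(1/12)*(4 - 180))) - 39896*(-1/27055) = 43672/(((1/2)*(1/12)*(-176))) + 39896/27055 = 43672/(-22/3) + 39896/27055 = 43672*(-3/22) + 39896/27055 = -65508/11 + 39896/27055 = -1771880084/297605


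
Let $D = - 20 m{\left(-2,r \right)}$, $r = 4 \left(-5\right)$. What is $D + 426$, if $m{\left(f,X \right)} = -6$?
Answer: $546$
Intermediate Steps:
$r = -20$
$D = 120$ ($D = \left(-20\right) \left(-6\right) = 120$)
$D + 426 = 120 + 426 = 546$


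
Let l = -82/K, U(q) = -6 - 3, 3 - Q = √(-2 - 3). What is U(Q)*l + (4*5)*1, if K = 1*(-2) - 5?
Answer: -598/7 ≈ -85.429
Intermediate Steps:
K = -7 (K = -2 - 5 = -7)
Q = 3 - I*√5 (Q = 3 - √(-2 - 3) = 3 - √(-5) = 3 - I*√5 ≈ 3.0 - 2.2361*I)
U(q) = -9
l = 82/7 (l = -82/(-7) = -82*(-⅐) = 82/7 ≈ 11.714)
U(Q)*l + (4*5)*1 = -9*82/7 + (4*5)*1 = -738/7 + 20*1 = -738/7 + 20 = -598/7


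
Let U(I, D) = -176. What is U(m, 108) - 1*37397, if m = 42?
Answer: -37573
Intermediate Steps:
U(m, 108) - 1*37397 = -176 - 1*37397 = -176 - 37397 = -37573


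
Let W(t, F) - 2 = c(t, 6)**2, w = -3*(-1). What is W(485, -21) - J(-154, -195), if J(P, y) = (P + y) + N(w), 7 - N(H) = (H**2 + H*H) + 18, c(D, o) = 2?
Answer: 384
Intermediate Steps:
w = 3
W(t, F) = 6 (W(t, F) = 2 + 2**2 = 2 + 4 = 6)
N(H) = -11 - 2*H**2 (N(H) = 7 - ((H**2 + H*H) + 18) = 7 - ((H**2 + H**2) + 18) = 7 - (2*H**2 + 18) = 7 - (18 + 2*H**2) = 7 + (-18 - 2*H**2) = -11 - 2*H**2)
J(P, y) = -29 + P + y (J(P, y) = (P + y) + (-11 - 2*3**2) = (P + y) + (-11 - 2*9) = (P + y) + (-11 - 18) = (P + y) - 29 = -29 + P + y)
W(485, -21) - J(-154, -195) = 6 - (-29 - 154 - 195) = 6 - 1*(-378) = 6 + 378 = 384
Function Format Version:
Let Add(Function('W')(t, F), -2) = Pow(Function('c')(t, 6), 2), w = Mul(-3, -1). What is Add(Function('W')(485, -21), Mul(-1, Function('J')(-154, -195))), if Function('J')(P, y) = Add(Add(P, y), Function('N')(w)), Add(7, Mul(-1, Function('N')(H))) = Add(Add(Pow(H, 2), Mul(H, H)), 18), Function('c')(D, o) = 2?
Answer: 384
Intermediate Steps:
w = 3
Function('W')(t, F) = 6 (Function('W')(t, F) = Add(2, Pow(2, 2)) = Add(2, 4) = 6)
Function('N')(H) = Add(-11, Mul(-2, Pow(H, 2))) (Function('N')(H) = Add(7, Mul(-1, Add(Add(Pow(H, 2), Mul(H, H)), 18))) = Add(7, Mul(-1, Add(Add(Pow(H, 2), Pow(H, 2)), 18))) = Add(7, Mul(-1, Add(Mul(2, Pow(H, 2)), 18))) = Add(7, Mul(-1, Add(18, Mul(2, Pow(H, 2))))) = Add(7, Add(-18, Mul(-2, Pow(H, 2)))) = Add(-11, Mul(-2, Pow(H, 2))))
Function('J')(P, y) = Add(-29, P, y) (Function('J')(P, y) = Add(Add(P, y), Add(-11, Mul(-2, Pow(3, 2)))) = Add(Add(P, y), Add(-11, Mul(-2, 9))) = Add(Add(P, y), Add(-11, -18)) = Add(Add(P, y), -29) = Add(-29, P, y))
Add(Function('W')(485, -21), Mul(-1, Function('J')(-154, -195))) = Add(6, Mul(-1, Add(-29, -154, -195))) = Add(6, Mul(-1, -378)) = Add(6, 378) = 384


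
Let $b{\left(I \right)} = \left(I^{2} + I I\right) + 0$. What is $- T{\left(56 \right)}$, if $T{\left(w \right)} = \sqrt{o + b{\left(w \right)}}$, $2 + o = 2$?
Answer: $- 56 \sqrt{2} \approx -79.196$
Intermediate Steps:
$o = 0$ ($o = -2 + 2 = 0$)
$b{\left(I \right)} = 2 I^{2}$ ($b{\left(I \right)} = \left(I^{2} + I^{2}\right) + 0 = 2 I^{2} + 0 = 2 I^{2}$)
$T{\left(w \right)} = \sqrt{2} \sqrt{w^{2}}$ ($T{\left(w \right)} = \sqrt{0 + 2 w^{2}} = \sqrt{2 w^{2}} = \sqrt{2} \sqrt{w^{2}}$)
$- T{\left(56 \right)} = - \sqrt{2} \sqrt{56^{2}} = - \sqrt{2} \sqrt{3136} = - \sqrt{2} \cdot 56 = - 56 \sqrt{2}$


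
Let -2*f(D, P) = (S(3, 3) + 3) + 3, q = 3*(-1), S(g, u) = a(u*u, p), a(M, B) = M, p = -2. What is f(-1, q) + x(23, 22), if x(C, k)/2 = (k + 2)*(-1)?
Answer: -111/2 ≈ -55.500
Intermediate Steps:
S(g, u) = u² (S(g, u) = u*u = u²)
q = -3
f(D, P) = -15/2 (f(D, P) = -((3² + 3) + 3)/2 = -((9 + 3) + 3)/2 = -(12 + 3)/2 = -½*15 = -15/2)
x(C, k) = -4 - 2*k (x(C, k) = 2*((k + 2)*(-1)) = 2*((2 + k)*(-1)) = 2*(-2 - k) = -4 - 2*k)
f(-1, q) + x(23, 22) = -15/2 + (-4 - 2*22) = -15/2 + (-4 - 44) = -15/2 - 48 = -111/2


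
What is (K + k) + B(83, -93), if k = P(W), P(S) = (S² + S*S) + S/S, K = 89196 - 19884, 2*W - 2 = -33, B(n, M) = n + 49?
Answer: 139851/2 ≈ 69926.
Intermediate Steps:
B(n, M) = 49 + n
W = -31/2 (W = 1 + (½)*(-33) = 1 - 33/2 = -31/2 ≈ -15.500)
K = 69312
P(S) = 1 + 2*S² (P(S) = (S² + S²) + 1 = 2*S² + 1 = 1 + 2*S²)
k = 963/2 (k = 1 + 2*(-31/2)² = 1 + 2*(961/4) = 1 + 961/2 = 963/2 ≈ 481.50)
(K + k) + B(83, -93) = (69312 + 963/2) + (49 + 83) = 139587/2 + 132 = 139851/2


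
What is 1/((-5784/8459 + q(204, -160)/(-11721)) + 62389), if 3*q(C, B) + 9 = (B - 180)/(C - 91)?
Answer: 33611151321/2096943148989236 ≈ 1.6029e-5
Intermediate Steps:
q(C, B) = -3 + (-180 + B)/(3*(-91 + C)) (q(C, B) = -3 + ((B - 180)/(C - 91))/3 = -3 + ((-180 + B)/(-91 + C))/3 = -3 + (-180 + B)/(3*(-91 + C)))
1/((-5784/8459 + q(204, -160)/(-11721)) + 62389) = 1/((-5784/8459 + ((639 - 160 - 9*204)/(3*(-91 + 204)))/(-11721)) + 62389) = 1/((-5784*1/8459 + ((⅓)*(639 - 160 - 1836)/113)*(-1/11721)) + 62389) = 1/((-5784/8459 + ((⅓)*(1/113)*(-1357))*(-1/11721)) + 62389) = 1/((-5784/8459 - 1357/339*(-1/11721)) + 62389) = 1/((-5784/8459 + 1357/3973419) + 62389) = 1/(-22970776633/33611151321 + 62389) = 1/(2096943148989236/33611151321) = 33611151321/2096943148989236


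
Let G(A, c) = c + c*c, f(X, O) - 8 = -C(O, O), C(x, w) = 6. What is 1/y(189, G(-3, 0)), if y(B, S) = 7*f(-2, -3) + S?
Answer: 1/14 ≈ 0.071429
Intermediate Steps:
f(X, O) = 2 (f(X, O) = 8 - 1*6 = 8 - 6 = 2)
G(A, c) = c + c²
y(B, S) = 14 + S (y(B, S) = 7*2 + S = 14 + S)
1/y(189, G(-3, 0)) = 1/(14 + 0*(1 + 0)) = 1/(14 + 0*1) = 1/(14 + 0) = 1/14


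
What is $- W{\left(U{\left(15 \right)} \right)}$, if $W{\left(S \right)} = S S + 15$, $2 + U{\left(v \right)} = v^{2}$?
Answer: $-49744$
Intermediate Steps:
$U{\left(v \right)} = -2 + v^{2}$
$W{\left(S \right)} = 15 + S^{2}$ ($W{\left(S \right)} = S^{2} + 15 = 15 + S^{2}$)
$- W{\left(U{\left(15 \right)} \right)} = - (15 + \left(-2 + 15^{2}\right)^{2}) = - (15 + \left(-2 + 225\right)^{2}) = - (15 + 223^{2}) = - (15 + 49729) = \left(-1\right) 49744 = -49744$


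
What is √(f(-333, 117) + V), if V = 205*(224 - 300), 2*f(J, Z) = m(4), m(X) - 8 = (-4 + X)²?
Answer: 2*I*√3894 ≈ 124.8*I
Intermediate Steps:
m(X) = 8 + (-4 + X)²
f(J, Z) = 4 (f(J, Z) = (8 + (-4 + 4)²)/2 = (8 + 0²)/2 = (8 + 0)/2 = (½)*8 = 4)
V = -15580 (V = 205*(-76) = -15580)
√(f(-333, 117) + V) = √(4 - 15580) = √(-15576) = 2*I*√3894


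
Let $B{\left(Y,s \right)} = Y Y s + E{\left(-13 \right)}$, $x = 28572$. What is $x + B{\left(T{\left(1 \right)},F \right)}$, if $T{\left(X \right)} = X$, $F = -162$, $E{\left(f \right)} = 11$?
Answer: $28421$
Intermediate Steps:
$B{\left(Y,s \right)} = 11 + s Y^{2}$ ($B{\left(Y,s \right)} = Y Y s + 11 = Y^{2} s + 11 = s Y^{2} + 11 = 11 + s Y^{2}$)
$x + B{\left(T{\left(1 \right)},F \right)} = 28572 + \left(11 - 162 \cdot 1^{2}\right) = 28572 + \left(11 - 162\right) = 28572 - 151 = 28421$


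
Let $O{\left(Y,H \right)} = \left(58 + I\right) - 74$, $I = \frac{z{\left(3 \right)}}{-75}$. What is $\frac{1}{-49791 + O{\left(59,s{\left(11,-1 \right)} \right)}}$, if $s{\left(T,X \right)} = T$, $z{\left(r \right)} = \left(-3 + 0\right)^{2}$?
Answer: $- \frac{25}{1245178} \approx -2.0077 \cdot 10^{-5}$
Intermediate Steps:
$z{\left(r \right)} = 9$ ($z{\left(r \right)} = \left(-3\right)^{2} = 9$)
$I = - \frac{3}{25}$ ($I = \frac{9}{-75} = 9 \left(- \frac{1}{75}\right) = - \frac{3}{25} \approx -0.12$)
$O{\left(Y,H \right)} = - \frac{403}{25}$ ($O{\left(Y,H \right)} = \left(58 - \frac{3}{25}\right) - 74 = \frac{1447}{25} - 74 = - \frac{403}{25}$)
$\frac{1}{-49791 + O{\left(59,s{\left(11,-1 \right)} \right)}} = \frac{1}{-49791 - \frac{403}{25}} = \frac{1}{- \frac{1245178}{25}} = - \frac{25}{1245178}$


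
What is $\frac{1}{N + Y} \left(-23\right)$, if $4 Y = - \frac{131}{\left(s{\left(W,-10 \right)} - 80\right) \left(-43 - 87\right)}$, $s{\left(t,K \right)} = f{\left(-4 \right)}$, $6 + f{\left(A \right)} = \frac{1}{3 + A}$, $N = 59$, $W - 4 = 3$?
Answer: $- \frac{1040520}{2669029} \approx -0.38985$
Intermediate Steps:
$W = 7$ ($W = 4 + 3 = 7$)
$f{\left(A \right)} = -6 + \frac{1}{3 + A}$
$s{\left(t,K \right)} = -7$ ($s{\left(t,K \right)} = \frac{-17 - -24}{3 - 4} = \frac{-17 + 24}{-1} = \left(-1\right) 7 = -7$)
$Y = - \frac{131}{45240}$ ($Y = \frac{\left(-131\right) \frac{1}{\left(-7 - 80\right) \left(-43 - 87\right)}}{4} = \frac{\left(-131\right) \frac{1}{\left(-87\right) \left(-130\right)}}{4} = \frac{\left(-131\right) \frac{1}{11310}}{4} = \frac{1}{4} \left(- \frac{131}{11310}\right) = - \frac{131}{45240} \approx -0.0028957$)
$\frac{1}{N + Y} \left(-23\right) = \frac{1}{59 - \frac{131}{45240}} \left(-23\right) = \frac{1}{\frac{2669029}{45240}} \left(-23\right) = \frac{45240}{2669029} \left(-23\right) = - \frac{1040520}{2669029}$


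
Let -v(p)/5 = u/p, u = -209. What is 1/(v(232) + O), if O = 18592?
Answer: 232/4314389 ≈ 5.3774e-5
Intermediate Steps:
v(p) = 1045/p (v(p) = -(-1045)/p = 1045/p)
1/(v(232) + O) = 1/(1045/232 + 18592) = 1/(4314389/232) = 232/4314389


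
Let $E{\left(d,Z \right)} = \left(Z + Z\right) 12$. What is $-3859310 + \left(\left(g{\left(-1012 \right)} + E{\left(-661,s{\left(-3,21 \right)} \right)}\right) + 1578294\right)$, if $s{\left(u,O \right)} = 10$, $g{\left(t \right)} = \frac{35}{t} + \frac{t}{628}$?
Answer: $- \frac{362379075515}{158884} \approx -2.2808 \cdot 10^{6}$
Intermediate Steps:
$g{\left(t \right)} = \frac{35}{t} + \frac{t}{628}$ ($g{\left(t \right)} = \frac{35}{t} + t \frac{1}{628} = \frac{35}{t} + \frac{t}{628}$)
$E{\left(d,Z \right)} = 24 Z$ ($E{\left(d,Z \right)} = 2 Z 12 = 24 Z$)
$-3859310 + \left(\left(g{\left(-1012 \right)} + E{\left(-661,s{\left(-3,21 \right)} \right)}\right) + 1578294\right) = -3859310 + \left(\left(\left(\frac{35}{-1012} + \frac{1}{628} \left(-1012\right)\right) + 24 \cdot 10\right) + 1578294\right) = -3859310 + \left(\left(\left(35 \left(- \frac{1}{1012}\right) - \frac{253}{157}\right) + 240\right) + 1578294\right) = -3859310 + \left(\left(\left(- \frac{35}{1012} - \frac{253}{157}\right) + 240\right) + 1578294\right) = -3859310 + \left(\left(- \frac{261531}{158884} + 240\right) + 1578294\right) = -3859310 + \left(\frac{37870629}{158884} + 1578294\right) = -3859310 + \frac{250803534525}{158884} = - \frac{362379075515}{158884}$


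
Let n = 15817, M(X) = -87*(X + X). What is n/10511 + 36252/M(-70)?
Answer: 47807986/10668665 ≈ 4.4812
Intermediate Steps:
M(X) = -174*X
n/10511 + 36252/M(-70) = 15817/10511 + 36252/((-174*(-70))) = 15817*(1/10511) + 36252/12180 = 15817/10511 + 36252*(1/12180) = 15817/10511 + 3021/1015 = 47807986/10668665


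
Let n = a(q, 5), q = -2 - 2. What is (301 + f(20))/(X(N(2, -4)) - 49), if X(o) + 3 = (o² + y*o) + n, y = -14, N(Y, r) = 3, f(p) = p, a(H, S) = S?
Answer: -321/80 ≈ -4.0125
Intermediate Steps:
q = -4
n = 5
X(o) = 2 + o² - 14*o (X(o) = -3 + ((o² - 14*o) + 5) = -3 + (5 + o² - 14*o) = 2 + o² - 14*o)
(301 + f(20))/(X(N(2, -4)) - 49) = (301 + 20)/((2 + 3² - 14*3) - 49) = 321/((2 + 9 - 42) - 49) = 321/(-31 - 49) = 321/(-80) = 321*(-1/80) = -321/80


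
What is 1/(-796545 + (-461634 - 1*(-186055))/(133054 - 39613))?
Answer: -93441/74430236924 ≈ -1.2554e-6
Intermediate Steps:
1/(-796545 + (-461634 - 1*(-186055))/(133054 - 39613)) = 1/(-796545 + (-461634 + 186055)/93441) = 1/(-796545 - 275579*1/93441) = 1/(-796545 - 275579/93441) = 1/(-74430236924/93441) = -93441/74430236924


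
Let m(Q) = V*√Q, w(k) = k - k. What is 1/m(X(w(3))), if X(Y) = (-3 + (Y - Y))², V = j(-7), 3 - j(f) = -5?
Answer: 1/24 ≈ 0.041667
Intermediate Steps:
j(f) = 8 (j(f) = 3 - 1*(-5) = 3 + 5 = 8)
V = 8
w(k) = 0
X(Y) = 9 (X(Y) = (-3 + 0)² = (-3)² = 9)
m(Q) = 8*√Q
1/m(X(w(3))) = 1/(8*√9) = 1/(8*3) = 1/24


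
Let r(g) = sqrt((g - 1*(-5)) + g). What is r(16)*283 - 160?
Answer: -160 + 283*sqrt(37) ≈ 1561.4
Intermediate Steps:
r(g) = sqrt(5 + 2*g) (r(g) = sqrt((g + 5) + g) = sqrt((5 + g) + g) = sqrt(5 + 2*g))
r(16)*283 - 160 = sqrt(5 + 2*16)*283 - 160 = sqrt(5 + 32)*283 - 160 = sqrt(37)*283 - 160 = 283*sqrt(37) - 160 = -160 + 283*sqrt(37)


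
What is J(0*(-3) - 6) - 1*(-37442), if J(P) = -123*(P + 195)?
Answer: 14195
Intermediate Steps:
J(P) = -23985 - 123*P (J(P) = -123*(195 + P) = -23985 - 123*P)
J(0*(-3) - 6) - 1*(-37442) = (-23985 - 123*(0*(-3) - 6)) - 1*(-37442) = (-23985 - 123*(0 - 6)) + 37442 = (-23985 - 123*(-6)) + 37442 = (-23985 + 738) + 37442 = -23247 + 37442 = 14195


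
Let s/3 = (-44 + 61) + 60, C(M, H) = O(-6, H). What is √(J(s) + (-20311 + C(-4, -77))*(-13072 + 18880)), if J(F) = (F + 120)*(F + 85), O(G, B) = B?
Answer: 114*I*√9103 ≈ 10877.0*I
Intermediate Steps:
C(M, H) = H
s = 231 (s = 3*((-44 + 61) + 60) = 3*(17 + 60) = 3*77 = 231)
J(F) = (85 + F)*(120 + F) (J(F) = (120 + F)*(85 + F) = (85 + F)*(120 + F))
√(J(s) + (-20311 + C(-4, -77))*(-13072 + 18880)) = √((10200 + 231² + 205*231) + (-20311 - 77)*(-13072 + 18880)) = √((10200 + 53361 + 47355) - 20388*5808) = √(110916 - 118413504) = √(-118302588) = 114*I*√9103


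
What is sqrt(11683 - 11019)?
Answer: 2*sqrt(166) ≈ 25.768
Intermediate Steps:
sqrt(11683 - 11019) = sqrt(664) = 2*sqrt(166)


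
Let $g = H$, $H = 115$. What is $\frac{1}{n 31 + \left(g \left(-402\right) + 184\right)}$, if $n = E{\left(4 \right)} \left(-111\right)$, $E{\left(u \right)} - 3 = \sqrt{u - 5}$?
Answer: $- \frac{56369}{3189304642} + \frac{3441 i}{3189304642} \approx -1.7674 \cdot 10^{-5} + 1.0789 \cdot 10^{-6} i$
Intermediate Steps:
$g = 115$
$E{\left(u \right)} = 3 + \sqrt{-5 + u}$ ($E{\left(u \right)} = 3 + \sqrt{u - 5} = 3 + \sqrt{-5 + u}$)
$n = -333 - 111 i$ ($n = \left(3 + \sqrt{-5 + 4}\right) \left(-111\right) = \left(3 + \sqrt{-1}\right) \left(-111\right) = \left(3 + i\right) \left(-111\right) = -333 - 111 i \approx -333.0 - 111.0 i$)
$\frac{1}{n 31 + \left(g \left(-402\right) + 184\right)} = \frac{1}{\left(-333 - 111 i\right) 31 + \left(115 \left(-402\right) + 184\right)} = \frac{1}{\left(-10323 - 3441 i\right) + \left(-46230 + 184\right)} = \frac{1}{\left(-10323 - 3441 i\right) - 46046} = \frac{1}{-56369 - 3441 i} = \frac{-56369 + 3441 i}{3189304642}$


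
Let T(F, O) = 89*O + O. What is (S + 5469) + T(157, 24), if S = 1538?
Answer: 9167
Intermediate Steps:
T(F, O) = 90*O
(S + 5469) + T(157, 24) = (1538 + 5469) + 90*24 = 7007 + 2160 = 9167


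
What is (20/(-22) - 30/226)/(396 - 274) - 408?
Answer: -61872863/151646 ≈ -408.01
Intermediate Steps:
(20/(-22) - 30/226)/(396 - 274) - 408 = (20*(-1/22) - 30*1/226)/122 - 408 = (-10/11 - 15/113)/122 - 408 = (1/122)*(-1295/1243) - 408 = -1295/151646 - 408 = -61872863/151646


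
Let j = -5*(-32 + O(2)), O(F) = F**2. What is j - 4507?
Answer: -4367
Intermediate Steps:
j = 140 (j = -5*(-32 + 2**2) = -5*(-32 + 4) = -5*(-28) = 140)
j - 4507 = 140 - 4507 = -4367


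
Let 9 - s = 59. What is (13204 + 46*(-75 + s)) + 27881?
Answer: 35335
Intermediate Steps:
s = -50 (s = 9 - 1*59 = 9 - 59 = -50)
(13204 + 46*(-75 + s)) + 27881 = (13204 + 46*(-75 - 50)) + 27881 = (13204 + 46*(-125)) + 27881 = (13204 - 5750) + 27881 = 7454 + 27881 = 35335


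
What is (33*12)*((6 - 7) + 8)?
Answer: 2772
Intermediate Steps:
(33*12)*((6 - 7) + 8) = 396*(-1 + 8) = 396*7 = 2772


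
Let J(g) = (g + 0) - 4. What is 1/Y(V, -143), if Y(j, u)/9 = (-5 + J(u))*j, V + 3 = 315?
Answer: -1/426816 ≈ -2.3429e-6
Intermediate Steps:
J(g) = -4 + g (J(g) = g - 4 = -4 + g)
V = 312 (V = -3 + 315 = 312)
Y(j, u) = 9*j*(-9 + u) (Y(j, u) = 9*((-5 + (-4 + u))*j) = 9*((-9 + u)*j) = 9*(j*(-9 + u)) = 9*j*(-9 + u))
1/Y(V, -143) = 1/(9*312*(-9 - 143)) = 1/(9*312*(-152)) = 1/(-426816) = -1/426816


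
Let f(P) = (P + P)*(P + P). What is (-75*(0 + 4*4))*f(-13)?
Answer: -811200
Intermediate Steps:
f(P) = 4*P² (f(P) = (2*P)*(2*P) = 4*P²)
(-75*(0 + 4*4))*f(-13) = (-75*(0 + 4*4))*(4*(-13)²) = (-75*(0 + 16))*(4*169) = -75*16*676 = -1200*676 = -811200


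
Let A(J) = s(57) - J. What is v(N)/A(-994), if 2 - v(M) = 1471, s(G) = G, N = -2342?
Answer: -1469/1051 ≈ -1.3977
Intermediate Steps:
v(M) = -1469 (v(M) = 2 - 1*1471 = 2 - 1471 = -1469)
A(J) = 57 - J
v(N)/A(-994) = -1469/(57 - 1*(-994)) = -1469/(57 + 994) = -1469/1051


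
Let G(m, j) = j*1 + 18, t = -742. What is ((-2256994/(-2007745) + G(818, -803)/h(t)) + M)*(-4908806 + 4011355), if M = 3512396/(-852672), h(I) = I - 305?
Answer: 100330889005862790079/49789152723280 ≈ 2.0151e+6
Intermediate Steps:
G(m, j) = 18 + j (G(m, j) = j + 18 = 18 + j)
h(I) = -305 + I
M = -878099/213168 (M = 3512396*(-1/852672) = -878099/213168 ≈ -4.1193)
((-2256994/(-2007745) + G(818, -803)/h(t)) + M)*(-4908806 + 4011355) = ((-2256994/(-2007745) + (18 - 803)/(-305 - 742)) - 878099/213168)*(-4908806 + 4011355) = ((-2256994*(-1/2007745) - 785/(-1047)) - 878099/213168)*(-897451) = ((2256994/2007745 - 785*(-1/1047)) - 878099/213168)*(-897451) = ((2256994/2007745 + 785/1047) - 878099/213168)*(-897451) = (3939152543/2102109015 - 878099/213168)*(-897451) = -111795394964029/49789152723280*(-897451) = 100330889005862790079/49789152723280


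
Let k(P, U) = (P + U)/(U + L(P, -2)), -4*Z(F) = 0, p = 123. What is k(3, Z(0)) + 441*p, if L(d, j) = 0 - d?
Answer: 54242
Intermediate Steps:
L(d, j) = -d
Z(F) = 0 (Z(F) = -¼*0 = 0)
k(P, U) = (P + U)/(U - P)
k(3, Z(0)) + 441*p = (-1*3 - 1*0)/(3 - 1*0) + 441*123 = (-3 + 0)/(3 + 0) + 54243 = -3/3 + 54243 = (⅓)*(-3) + 54243 = -1 + 54243 = 54242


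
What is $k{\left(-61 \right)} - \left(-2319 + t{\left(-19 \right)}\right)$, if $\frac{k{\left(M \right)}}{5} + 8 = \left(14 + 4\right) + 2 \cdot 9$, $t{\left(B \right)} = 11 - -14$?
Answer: $2434$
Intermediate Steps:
$t{\left(B \right)} = 25$ ($t{\left(B \right)} = 11 + 14 = 25$)
$k{\left(M \right)} = 140$ ($k{\left(M \right)} = -40 + 5 \left(\left(14 + 4\right) + 2 \cdot 9\right) = -40 + 5 \left(18 + 18\right) = -40 + 5 \cdot 36 = -40 + 180 = 140$)
$k{\left(-61 \right)} - \left(-2319 + t{\left(-19 \right)}\right) = 140 + \left(2319 - 25\right) = 140 + 2294 = 2434$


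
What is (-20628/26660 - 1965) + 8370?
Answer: 42684168/6665 ≈ 6404.2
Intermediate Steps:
(-20628/26660 - 1965) + 8370 = (-1*5157/6665 - 1965) + 8370 = (-5157/6665 - 1965) + 8370 = -13101882/6665 + 8370 = 42684168/6665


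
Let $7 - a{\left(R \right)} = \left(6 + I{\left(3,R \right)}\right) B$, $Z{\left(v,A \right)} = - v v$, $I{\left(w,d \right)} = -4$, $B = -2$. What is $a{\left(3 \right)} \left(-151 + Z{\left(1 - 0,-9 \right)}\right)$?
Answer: $-1672$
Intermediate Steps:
$Z{\left(v,A \right)} = - v^{2}$
$a{\left(R \right)} = 11$ ($a{\left(R \right)} = 7 - \left(6 - 4\right) \left(-2\right) = 7 - 2 \left(-2\right) = 7 - -4 = 7 + 4 = 11$)
$a{\left(3 \right)} \left(-151 + Z{\left(1 - 0,-9 \right)}\right) = 11 \left(-151 - \left(1 - 0\right)^{2}\right) = 11 \left(-151 - \left(1 + 0\right)^{2}\right) = 11 \left(-151 - 1^{2}\right) = 11 \left(-151 - 1\right) = 11 \left(-152\right) = -1672$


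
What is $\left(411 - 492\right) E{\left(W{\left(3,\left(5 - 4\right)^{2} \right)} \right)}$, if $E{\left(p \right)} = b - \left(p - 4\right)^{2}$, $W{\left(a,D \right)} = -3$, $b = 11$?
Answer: $3078$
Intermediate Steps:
$E{\left(p \right)} = 11 - \left(-4 + p\right)^{2}$ ($E{\left(p \right)} = 11 - \left(p - 4\right)^{2} = 11 - \left(-4 + p\right)^{2}$)
$\left(411 - 492\right) E{\left(W{\left(3,\left(5 - 4\right)^{2} \right)} \right)} = \left(411 - 492\right) \left(11 - \left(-4 - 3\right)^{2}\right) = \left(411 - 492\right) \left(11 - \left(-7\right)^{2}\right) = - 81 \left(11 - 49\right) = \left(-81\right) \left(-38\right) = 3078$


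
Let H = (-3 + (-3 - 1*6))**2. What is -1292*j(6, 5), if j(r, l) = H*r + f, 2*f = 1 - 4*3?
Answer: -1109182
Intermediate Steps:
H = 144 (H = (-3 + (-3 - 6))**2 = (-3 - 9)**2 = (-12)**2 = 144)
f = -11/2 (f = (1 - 4*3)/2 = (1 - 12)/2 = (1/2)*(-11) = -11/2 ≈ -5.5000)
j(r, l) = -11/2 + 144*r (j(r, l) = 144*r - 11/2 = -11/2 + 144*r)
-1292*j(6, 5) = -1292*(-11/2 + 144*6) = -1292*(-11/2 + 864) = -1292*1717/2 = -1109182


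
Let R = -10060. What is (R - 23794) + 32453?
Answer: -1401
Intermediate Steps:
(R - 23794) + 32453 = (-10060 - 23794) + 32453 = -33854 + 32453 = -1401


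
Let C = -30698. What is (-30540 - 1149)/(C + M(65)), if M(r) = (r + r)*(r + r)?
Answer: 31689/13798 ≈ 2.2966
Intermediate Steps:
M(r) = 4*r² (M(r) = (2*r)*(2*r) = 4*r²)
(-30540 - 1149)/(C + M(65)) = (-30540 - 1149)/(-30698 + 4*65²) = -31689/(-30698 + 4*4225) = -31689/(-30698 + 16900) = -31689/(-13798) = -31689*(-1/13798) = 31689/13798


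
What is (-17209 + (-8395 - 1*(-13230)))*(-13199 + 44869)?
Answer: -391884580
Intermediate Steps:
(-17209 + (-8395 - 1*(-13230)))*(-13199 + 44869) = (-17209 + (-8395 + 13230))*31670 = (-17209 + 4835)*31670 = -12374*31670 = -391884580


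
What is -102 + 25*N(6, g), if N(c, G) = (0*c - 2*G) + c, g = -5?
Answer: 298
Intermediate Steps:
N(c, G) = c - 2*G (N(c, G) = (0 - 2*G) + c = -2*G + c = c - 2*G)
-102 + 25*N(6, g) = -102 + 25*(6 - 2*(-5)) = -102 + 25*(6 + 10) = -102 + 25*16 = -102 + 400 = 298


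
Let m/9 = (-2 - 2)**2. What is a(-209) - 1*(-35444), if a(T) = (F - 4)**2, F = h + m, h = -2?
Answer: 54488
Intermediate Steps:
m = 144 (m = 9*(-2 - 2)**2 = 9*(-4)**2 = 9*16 = 144)
F = 142 (F = -2 + 144 = 142)
a(T) = 19044 (a(T) = (142 - 4)**2 = 138**2 = 19044)
a(-209) - 1*(-35444) = 19044 - 1*(-35444) = 19044 + 35444 = 54488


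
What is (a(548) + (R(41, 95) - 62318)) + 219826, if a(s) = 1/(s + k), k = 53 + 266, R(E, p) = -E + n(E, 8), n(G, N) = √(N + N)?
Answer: 136527358/867 ≈ 1.5747e+5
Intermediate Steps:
n(G, N) = √2*√N (n(G, N) = √(2*N) = √2*√N)
R(E, p) = 4 - E (R(E, p) = -E + √2*√8 = -E + √2*(2*√2) = -E + 4 = 4 - E)
k = 319
a(s) = 1/(319 + s) (a(s) = 1/(s + 319) = 1/(319 + s))
(a(548) + (R(41, 95) - 62318)) + 219826 = (1/(319 + 548) + ((4 - 1*41) - 62318)) + 219826 = (1/867 + ((4 - 41) - 62318)) + 219826 = (1/867 + (-37 - 62318)) + 219826 = (1/867 - 62355) + 219826 = -54061784/867 + 219826 = 136527358/867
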